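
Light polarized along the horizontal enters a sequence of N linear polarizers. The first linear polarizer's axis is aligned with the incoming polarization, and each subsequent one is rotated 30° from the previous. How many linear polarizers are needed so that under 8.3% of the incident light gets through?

First polarizer is aligned with the polarization: full transmission.
Each further stage multiplies by cos²(30°) = 0.75.
After N polarizers: T = 0.75^(N−1). Require T < 0.083 ⇒ N−1 > ln(0.083)/ln(0.75) = 8.65, so N−1 ≥ 9 and N = 10.
Check: N=10 gives T = 0.07508 < 0.083; N=9 gives T = 0.1001.

N = 10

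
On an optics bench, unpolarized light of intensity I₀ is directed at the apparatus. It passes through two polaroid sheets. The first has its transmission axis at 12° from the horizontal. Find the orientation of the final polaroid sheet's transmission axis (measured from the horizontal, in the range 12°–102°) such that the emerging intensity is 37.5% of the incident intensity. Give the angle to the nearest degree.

θ ≈ 42°

Unpolarized light through the first polarizer → I₁ = ½ I₀, now polarized at 12°.
Need I₂/I₀ = 0.375, so cos²(θ − 12°) = 0.375 / 0.5 = 0.75.
θ − 12° = arccos(√0.75) = 30.0°, giving θ ≈ 12 + 30.0 = 42.0°.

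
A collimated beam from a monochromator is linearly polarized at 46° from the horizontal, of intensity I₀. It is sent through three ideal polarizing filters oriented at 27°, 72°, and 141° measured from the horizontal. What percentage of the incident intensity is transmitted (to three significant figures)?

≈ 5.74%

By Malus's law, I₁ = I₀ cos²(27° − 46°) = I₀ cos²(19°) = 0.894 I₀.
I₂ = I₁ cos²(72° − 27°) = 0.894 I₀ · cos²(45°) = 0.447 I₀.
I₃ = I₂ cos²(141° − 72°) = 0.447 I₀ · cos²(69°) = 0.05741 I₀.
That is 5.741% of the incident intensity.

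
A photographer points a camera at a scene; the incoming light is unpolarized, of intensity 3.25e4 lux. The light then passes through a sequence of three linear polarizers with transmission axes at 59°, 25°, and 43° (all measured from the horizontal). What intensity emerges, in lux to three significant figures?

Unpolarized light through the first polarizer → I₁ = 3.25e4 lux/2 = 1.625e+04 lux, polarized at 59°.
I₂ = I₁ · cos²(34°) = 1.625e+04 · 0.6873 = 1.117e+04 lux.
I₃ = I₂ · cos²(18°) = 1.117e+04 · 0.9045 = 1.01e+04 lux.

I ≈ 1.01e4 lux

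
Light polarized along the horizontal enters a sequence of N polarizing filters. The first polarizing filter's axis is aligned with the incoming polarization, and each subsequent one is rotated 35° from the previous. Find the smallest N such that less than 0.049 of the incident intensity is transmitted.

First polarizer is aligned with the polarization: full transmission.
Each further stage multiplies by cos²(35°) = 0.671.
After N polarizers: T = 0.671^(N−1). Require T < 0.049 ⇒ N−1 > ln(0.049)/ln(0.671) = 7.56, so N−1 ≥ 8 and N = 9.
Check: N=9 gives T = 0.0411 < 0.049; N=8 gives T = 0.06125.

N = 9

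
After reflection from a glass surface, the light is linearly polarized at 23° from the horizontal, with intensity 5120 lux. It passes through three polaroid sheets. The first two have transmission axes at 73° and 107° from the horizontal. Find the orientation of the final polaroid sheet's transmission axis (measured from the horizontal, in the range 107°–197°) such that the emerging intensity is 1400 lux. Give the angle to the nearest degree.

I₁ = I₀ cos²(73° − 23°) = I₀ cos²(50°) = 0.4132 I₀.
I₂ = I₁ cos²(107° − 73°) = 0.4132 I₀ · cos²(34°) = 0.284 I₀.
Target fraction: 1400 / 5120 lux = 0.2734 of I₀.
Need I₃/I₀ = 0.2734, so cos²(θ − 107°) = 0.2734 / 0.284 = 0.9629.
θ − 107° = arccos(√0.9629) = 11.1°, giving θ ≈ 107 + 11.1 = 118.1°.

θ ≈ 118°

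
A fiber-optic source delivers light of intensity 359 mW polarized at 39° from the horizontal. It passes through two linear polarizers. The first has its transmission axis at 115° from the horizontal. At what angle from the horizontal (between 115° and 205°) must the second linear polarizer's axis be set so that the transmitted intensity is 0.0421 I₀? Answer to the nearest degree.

I₁ = I₀ cos²(115° − 39°) = I₀ cos²(76°) = 0.05853 I₀.
Need I₂/I₀ = 0.0421, so cos²(θ − 115°) = 0.0421 / 0.05853 = 0.7193.
θ − 115° = arccos(√0.7193) = 32.0°, giving θ ≈ 115 + 32.0 = 147.0°.

θ ≈ 147°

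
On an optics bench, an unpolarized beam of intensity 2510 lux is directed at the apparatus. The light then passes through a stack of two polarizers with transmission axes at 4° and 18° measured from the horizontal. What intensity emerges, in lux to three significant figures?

I ≈ 1180 lux

Unpolarized light through the first polarizer → I₁ = 2510 lux/2 = 1255 lux, polarized at 4°.
I₂ = I₁ · cos²(14°) = 1255 · 0.9415 = 1182 lux.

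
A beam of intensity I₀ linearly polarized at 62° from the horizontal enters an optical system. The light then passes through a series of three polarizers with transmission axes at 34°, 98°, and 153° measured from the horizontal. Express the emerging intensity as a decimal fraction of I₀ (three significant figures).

I₁ = I₀ cos²(34° − 62°) = I₀ cos²(28°) = 0.7796 I₀.
I₂ = I₁ cos²(98° − 34°) = 0.7796 I₀ · cos²(64°) = 0.1498 I₀.
I₃ = I₂ cos²(153° − 98°) = 0.1498 I₀ · cos²(55°) = 0.04929 I₀.
Transmitted fraction = 0.04929.

≈ 0.0493 I₀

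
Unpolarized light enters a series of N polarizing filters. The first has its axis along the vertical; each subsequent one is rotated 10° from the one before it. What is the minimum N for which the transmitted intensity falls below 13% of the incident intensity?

N = 45

First polarizer halves the unpolarized light: factor 1/2.
Each further stage multiplies by cos²(10°) = 0.9698.
After N polarizers: T = 0.5·0.9698^(N−1). Require T < 0.13 ⇒ N−1 > ln(0.13/0.5)/ln(0.9698) = 44.00, so N−1 ≥ 44 and N = 45.
Check: N=45 gives T = 0.13 < 0.13; N=44 gives T = 0.134.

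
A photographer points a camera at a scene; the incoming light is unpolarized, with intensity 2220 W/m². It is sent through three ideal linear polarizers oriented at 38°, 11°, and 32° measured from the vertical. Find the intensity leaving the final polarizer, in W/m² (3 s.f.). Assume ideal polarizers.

Unpolarized light through the first polarizer → I₁ = 2220 W/m²/2 = 1110 W/m², polarized at 38°.
I₂ = I₁ · cos²(27°) = 1110 · 0.7939 = 881.2 W/m².
I₃ = I₂ · cos²(21°) = 881.2 · 0.8716 = 768 W/m².

I ≈ 768 W/m²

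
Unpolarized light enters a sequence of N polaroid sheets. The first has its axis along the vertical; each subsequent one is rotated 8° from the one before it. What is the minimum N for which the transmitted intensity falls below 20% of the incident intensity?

N = 48

First polarizer halves the unpolarized light: factor 1/2.
Each further stage multiplies by cos²(8°) = 0.9806.
After N polarizers: T = 0.5·0.9806^(N−1). Require T < 0.20 ⇒ N−1 > ln(0.20/0.5)/ln(0.9806) = 46.85, so N−1 ≥ 47 and N = 48.
Check: N=48 gives T = 0.1994 < 0.20; N=47 gives T = 0.2033.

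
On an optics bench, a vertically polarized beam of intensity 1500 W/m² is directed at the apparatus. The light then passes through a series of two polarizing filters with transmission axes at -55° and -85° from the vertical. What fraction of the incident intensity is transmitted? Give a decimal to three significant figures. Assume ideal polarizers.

By Malus's law, I₁ = 1500 W/m² · cos²(55°) = 493.5 W/m².
I₂ = I₁ · cos²(30°) = 493.5 · 0.75 = 370.1 W/m².
Transmitted fraction = 0.2467.

I/I₀ ≈ 0.247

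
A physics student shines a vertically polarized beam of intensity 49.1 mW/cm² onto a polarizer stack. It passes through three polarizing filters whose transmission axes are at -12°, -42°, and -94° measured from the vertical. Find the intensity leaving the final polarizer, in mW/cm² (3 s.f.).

By Malus's law, I₁ = 49.1 mW/cm² · cos²(12°) = 46.98 mW/cm².
I₂ = I₁ · cos²(30°) = 46.98 · 0.75 = 35.23 mW/cm².
I₃ = I₂ · cos²(52°) = 35.23 · 0.379 = 13.35 mW/cm².

I ≈ 13.4 mW/cm²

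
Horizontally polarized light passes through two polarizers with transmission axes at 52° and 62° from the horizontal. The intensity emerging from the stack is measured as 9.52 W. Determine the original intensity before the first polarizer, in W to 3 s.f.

I₀ ≈ 25.9 W

I₁ = I₀ cos²(52° − 0°) = I₀ cos²(52°) = 0.379 I₀.
I₂ = I₁ cos²(62° − 52°) = 0.379 I₀ · cos²(10°) = 0.3676 I₀.
So 9.52 W = 0.3676 I₀, giving I₀ = 9.52/0.3676 = 25.9 W.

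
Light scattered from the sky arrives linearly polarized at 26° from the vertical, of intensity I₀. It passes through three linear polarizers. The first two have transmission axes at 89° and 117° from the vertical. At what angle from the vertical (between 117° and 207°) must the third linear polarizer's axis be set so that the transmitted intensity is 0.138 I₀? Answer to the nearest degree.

θ ≈ 139°

By Malus's law, I₁ = I₀ cos²(89° − 26°) = I₀ cos²(63°) = 0.2061 I₀.
I₂ = I₁ cos²(117° − 89°) = 0.2061 I₀ · cos²(28°) = 0.1607 I₀.
Need I₃/I₀ = 0.138, so cos²(θ − 117°) = 0.138 / 0.1607 = 0.8588.
θ − 117° = arccos(√0.8588) = 22.1°, giving θ ≈ 117 + 22.1 = 139.1°.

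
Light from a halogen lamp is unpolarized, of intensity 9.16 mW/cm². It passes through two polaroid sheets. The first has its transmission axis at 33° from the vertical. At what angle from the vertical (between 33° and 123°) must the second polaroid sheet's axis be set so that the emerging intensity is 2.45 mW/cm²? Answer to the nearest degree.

Unpolarized light through the first polarizer → I₁ = ½ I₀, now polarized at 33°.
Target fraction: 2.45 / 9.16 mW/cm² = 0.2675 of I₀.
Need I₂/I₀ = 0.2675, so cos²(θ − 33°) = 0.2675 / 0.5 = 0.5349.
θ − 33° = arccos(√0.5349) = 43.0°, giving θ ≈ 33 + 43.0 = 76.0°.

θ ≈ 76°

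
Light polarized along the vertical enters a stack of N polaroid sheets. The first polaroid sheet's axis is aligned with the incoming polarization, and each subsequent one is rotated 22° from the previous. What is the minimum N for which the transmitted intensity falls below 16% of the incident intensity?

First polarizer is aligned with the polarization: full transmission.
Each further stage multiplies by cos²(22°) = 0.8597.
After N polarizers: T = 0.8597^(N−1). Require T < 0.16 ⇒ N−1 > ln(0.16)/ln(0.8597) = 12.12, so N−1 ≥ 13 and N = 14.
Check: N=14 gives T = 0.1401 < 0.16; N=13 gives T = 0.1629.

N = 14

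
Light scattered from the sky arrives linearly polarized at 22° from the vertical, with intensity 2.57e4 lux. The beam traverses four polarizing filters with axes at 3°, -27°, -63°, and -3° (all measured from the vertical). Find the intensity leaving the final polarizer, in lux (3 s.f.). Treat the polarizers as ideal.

I ≈ 2820 lux

By Malus's law, I₁ = 2.57e4 lux · cos²(19°) = 2.298e+04 lux.
I₂ = I₁ · cos²(30°) = 2.298e+04 · 0.75 = 1.723e+04 lux.
I₃ = I₂ · cos²(36°) = 1.723e+04 · 0.6545 = 1.128e+04 lux.
I₄ = I₃ · cos²(60°) = 1.128e+04 · 0.25 = 2820 lux.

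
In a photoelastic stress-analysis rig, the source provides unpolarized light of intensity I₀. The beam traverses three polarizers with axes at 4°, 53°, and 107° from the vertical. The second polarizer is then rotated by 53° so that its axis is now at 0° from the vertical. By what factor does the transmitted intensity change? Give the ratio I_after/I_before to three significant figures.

I_new/I_old ≈ 0.572

Before rotation:
Unpolarized light through the first polarizer → I₁ = ½ I₀, now polarized at 4°.
I₂ = I₁ cos²(53° − 4°) = 0.5 I₀ · cos²(49°) = 0.2152 I₀.
I₃ = I₂ cos²(107° − 53°) = 0.2152 I₀ · cos²(54°) = 0.07435 I₀.
After rotation:
Unpolarized light through the first polarizer → I₁ = ½ I₀, now polarized at 4°.
I₂ = I₁ cos²(0° − 4°) = 0.5 I₀ · cos²(4°) = 0.4976 I₀.
Angle between axes 2 and 3: 73°. I₃ = 0.4976 I₀ · cos²(73°) = 0.04253 I₀.
Ratio = 0.04253 / 0.07435 = 0.572.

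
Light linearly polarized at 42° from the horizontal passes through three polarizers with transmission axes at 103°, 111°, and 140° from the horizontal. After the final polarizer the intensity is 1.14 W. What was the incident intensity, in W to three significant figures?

I₁ = I₀ cos²(103° − 42°) = I₀ cos²(61°) = 0.235 I₀.
I₂ = I₁ cos²(111° − 103°) = 0.235 I₀ · cos²(8°) = 0.2305 I₀.
I₃ = I₂ cos²(140° − 111°) = 0.2305 I₀ · cos²(29°) = 0.1763 I₀.
So 1.14 W = 0.1763 I₀, giving I₀ = 1.14/0.1763 = 6.466 W.

I₀ ≈ 6.47 W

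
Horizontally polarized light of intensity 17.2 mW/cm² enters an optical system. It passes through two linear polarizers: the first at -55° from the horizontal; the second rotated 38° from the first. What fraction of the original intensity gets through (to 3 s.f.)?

I/I₀ ≈ 0.204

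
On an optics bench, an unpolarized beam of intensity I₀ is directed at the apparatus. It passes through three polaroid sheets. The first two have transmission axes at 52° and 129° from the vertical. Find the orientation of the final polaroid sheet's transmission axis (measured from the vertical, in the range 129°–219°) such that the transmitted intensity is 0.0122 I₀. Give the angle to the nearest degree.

Unpolarized light through the first polarizer → I₁ = ½ I₀, now polarized at 52°.
I₂ = I₁ cos²(129° − 52°) = 0.5 I₀ · cos²(77°) = 0.0253 I₀.
Need I₃/I₀ = 0.0122, so cos²(θ − 129°) = 0.0122 / 0.0253 = 0.4822.
θ − 129° = arccos(√0.4822) = 46.0°, giving θ ≈ 129 + 46.0 = 175.0°.

θ ≈ 175°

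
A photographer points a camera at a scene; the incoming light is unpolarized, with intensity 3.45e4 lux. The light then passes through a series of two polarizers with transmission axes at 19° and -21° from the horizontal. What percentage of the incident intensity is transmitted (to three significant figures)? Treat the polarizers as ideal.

≈ 29.3%

Unpolarized light through the first polarizer → I₁ = 3.45e4 lux/2 = 1.725e+04 lux, polarized at 19°.
I₂ = I₁ · cos²(40°) = 1.725e+04 · 0.5868 = 1.012e+04 lux.
That is 29.34% of the incident intensity.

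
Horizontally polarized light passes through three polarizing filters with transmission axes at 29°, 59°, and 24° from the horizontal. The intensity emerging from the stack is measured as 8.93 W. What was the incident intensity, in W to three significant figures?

I₀ ≈ 23.2 W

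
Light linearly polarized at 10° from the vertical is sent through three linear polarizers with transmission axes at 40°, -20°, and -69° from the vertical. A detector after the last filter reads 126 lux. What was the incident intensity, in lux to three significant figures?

I₀ ≈ 1560 lux

I₁ = I₀ cos²(40° − 10°) = I₀ cos²(30°) = 0.75 I₀.
I₂ = I₁ cos²(-20° − 40°) = 0.75 I₀ · cos²(60°) = 0.1875 I₀.
I₃ = I₂ cos²(-69° + 20°) = 0.1875 I₀ · cos²(49°) = 0.0807 I₀.
So 126 lux = 0.0807 I₀, giving I₀ = 126/0.0807 = 1561 lux.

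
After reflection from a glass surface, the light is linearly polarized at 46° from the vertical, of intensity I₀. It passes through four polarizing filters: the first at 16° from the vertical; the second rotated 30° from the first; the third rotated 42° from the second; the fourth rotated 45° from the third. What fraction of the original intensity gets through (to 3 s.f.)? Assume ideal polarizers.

I₁ = I₀ cos²(16° − 46°) = I₀ cos²(30°) = 0.75 I₀.
I₂ = I₁ cos²(30°) = 0.75 · 0.75 I₀ = 0.5625 I₀.
I₃ = I₂ cos²(42°) = 0.5625 · 0.5523 I₀ = 0.3106 I₀.
I₄ = I₃ cos²(45°) = 0.3106 · 0.5 I₀ = 0.1553 I₀.
Transmitted fraction = 0.1553.

≈ 0.155 I₀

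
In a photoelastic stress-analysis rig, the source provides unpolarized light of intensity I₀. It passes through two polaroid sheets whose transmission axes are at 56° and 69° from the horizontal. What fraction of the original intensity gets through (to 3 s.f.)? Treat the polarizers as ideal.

≈ 0.475 I₀

Unpolarized light through the first polarizer → I₁ = ½ I₀, now polarized at 56°.
I₂ = I₁ cos²(69° − 56°) = 0.5 I₀ · cos²(13°) = 0.4747 I₀.
Transmitted fraction = 0.4747.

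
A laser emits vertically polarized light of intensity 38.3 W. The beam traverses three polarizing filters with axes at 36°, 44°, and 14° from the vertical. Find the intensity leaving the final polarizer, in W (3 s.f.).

I₁ = 38.3 W · cos²(36°) = 25.07 W.
I₂ = I₁ · cos²(8°) = 25.07 · 0.9806 = 24.58 W.
I₃ = I₂ · cos²(30°) = 24.58 · 0.75 = 18.44 W.

I ≈ 18.4 W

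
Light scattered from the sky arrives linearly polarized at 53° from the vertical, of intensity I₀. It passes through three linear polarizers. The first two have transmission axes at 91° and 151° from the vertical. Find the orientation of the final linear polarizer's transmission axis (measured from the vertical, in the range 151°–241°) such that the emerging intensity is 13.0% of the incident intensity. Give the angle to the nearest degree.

I₁ = I₀ cos²(91° − 53°) = I₀ cos²(38°) = 0.621 I₀.
I₂ = I₁ cos²(151° − 91°) = 0.621 I₀ · cos²(60°) = 0.1552 I₀.
Need I₃/I₀ = 0.13, so cos²(θ − 151°) = 0.13 / 0.1552 = 0.8374.
θ − 151° = arccos(√0.8374) = 23.8°, giving θ ≈ 151 + 23.8 = 174.8°.

θ ≈ 175°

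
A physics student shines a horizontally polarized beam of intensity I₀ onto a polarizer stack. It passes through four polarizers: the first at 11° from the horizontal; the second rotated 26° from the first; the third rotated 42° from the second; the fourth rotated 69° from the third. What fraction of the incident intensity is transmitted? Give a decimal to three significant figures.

By Malus's law, I₁ = I₀ cos²(11° − 0°) = I₀ cos²(11°) = 0.9636 I₀.
I₂ = I₁ cos²(26°) = 0.9636 · 0.8078 I₀ = 0.7784 I₀.
I₃ = I₂ cos²(42°) = 0.7784 · 0.5523 I₀ = 0.4299 I₀.
I₄ = I₃ cos²(69°) = 0.4299 · 0.1284 I₀ = 0.05521 I₀.
Transmitted fraction = 0.05521.

≈ 0.0552 I₀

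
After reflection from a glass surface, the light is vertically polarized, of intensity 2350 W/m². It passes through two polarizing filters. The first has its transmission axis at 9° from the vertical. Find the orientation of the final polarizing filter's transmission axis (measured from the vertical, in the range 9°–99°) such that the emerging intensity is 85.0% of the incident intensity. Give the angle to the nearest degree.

θ ≈ 30°

I₁ = I₀ cos²(9° − 0°) = I₀ cos²(9°) = 0.9755 I₀.
Need I₂/I₀ = 0.85, so cos²(θ − 9°) = 0.85 / 0.9755 = 0.8713.
θ − 9° = arccos(√0.8713) = 21.0°, giving θ ≈ 9 + 21.0 = 30.0°.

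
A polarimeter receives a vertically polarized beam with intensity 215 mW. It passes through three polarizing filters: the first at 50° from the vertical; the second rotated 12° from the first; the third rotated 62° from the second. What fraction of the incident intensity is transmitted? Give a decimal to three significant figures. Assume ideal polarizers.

I/I₀ ≈ 0.0871

By Malus's law, I₁ = 215 mW · cos²(50°) = 88.83 mW.
I₂ = I₁ · cos²(12°) = 88.83 · 0.9568 = 84.99 mW.
I₃ = I₂ · cos²(62°) = 84.99 · 0.2204 = 18.73 mW.
Transmitted fraction = 0.08713.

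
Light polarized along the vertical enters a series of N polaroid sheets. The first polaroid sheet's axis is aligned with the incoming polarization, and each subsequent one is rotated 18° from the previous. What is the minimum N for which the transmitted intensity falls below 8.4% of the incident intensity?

N = 26

First polarizer is aligned with the polarization: full transmission.
Each further stage multiplies by cos²(18°) = 0.9045.
After N polarizers: T = 0.9045^(N−1). Require T < 0.084 ⇒ N−1 > ln(0.084)/ln(0.9045) = 24.68, so N−1 ≥ 25 and N = 26.
Check: N=26 gives T = 0.08134 < 0.084; N=25 gives T = 0.08993.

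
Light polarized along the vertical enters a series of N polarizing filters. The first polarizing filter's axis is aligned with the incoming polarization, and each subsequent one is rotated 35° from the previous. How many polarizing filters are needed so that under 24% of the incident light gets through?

N = 5

First polarizer is aligned with the polarization: full transmission.
Each further stage multiplies by cos²(35°) = 0.671.
After N polarizers: T = 0.671^(N−1). Require T < 0.24 ⇒ N−1 > ln(0.24)/ln(0.671) = 3.58, so N−1 ≥ 4 and N = 5.
Check: N=5 gives T = 0.2027 < 0.24; N=4 gives T = 0.3021.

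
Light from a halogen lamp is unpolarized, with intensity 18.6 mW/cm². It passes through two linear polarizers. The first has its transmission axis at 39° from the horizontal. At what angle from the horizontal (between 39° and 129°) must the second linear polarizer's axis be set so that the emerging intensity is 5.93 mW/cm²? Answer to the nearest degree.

θ ≈ 76°

Unpolarized light through the first polarizer → I₁ = ½ I₀, now polarized at 39°.
Target fraction: 5.93 / 18.6 mW/cm² = 0.3188 of I₀.
Need I₂/I₀ = 0.3188, so cos²(θ − 39°) = 0.3188 / 0.5 = 0.6376.
θ − 39° = arccos(√0.6376) = 37.0°, giving θ ≈ 39 + 37.0 = 76.0°.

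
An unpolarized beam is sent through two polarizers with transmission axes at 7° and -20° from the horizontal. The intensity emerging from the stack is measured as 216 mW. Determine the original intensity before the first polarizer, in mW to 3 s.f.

Unpolarized light through the first polarizer → I₁ = ½ I₀, now polarized at 7°.
I₂ = I₁ cos²(-20° − 7°) = 0.5 I₀ · cos²(27°) = 0.3969 I₀.
So 216 mW = 0.3969 I₀, giving I₀ = 216/0.3969 = 544.2 mW.

I₀ ≈ 544 mW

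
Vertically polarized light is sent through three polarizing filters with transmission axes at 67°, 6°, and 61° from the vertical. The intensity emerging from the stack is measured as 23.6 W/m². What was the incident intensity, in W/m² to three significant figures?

I₀ ≈ 2000 W/m²

By Malus's law, I₁ = I₀ cos²(67° − 0°) = I₀ cos²(67°) = 0.1527 I₀.
I₂ = I₁ cos²(6° − 67°) = 0.1527 I₀ · cos²(61°) = 0.03588 I₀.
I₃ = I₂ cos²(61° − 6°) = 0.03588 I₀ · cos²(55°) = 0.01181 I₀.
So 23.6 W/m² = 0.01181 I₀, giving I₀ = 23.6/0.01181 = 1999 W/m².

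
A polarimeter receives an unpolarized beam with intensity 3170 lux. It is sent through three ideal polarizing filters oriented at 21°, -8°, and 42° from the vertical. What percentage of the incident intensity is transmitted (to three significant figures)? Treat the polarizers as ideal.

≈ 15.8%

Unpolarized light through the first polarizer → I₁ = 3170 lux/2 = 1585 lux, polarized at 21°.
I₂ = I₁ · cos²(29°) = 1585 · 0.765 = 1212 lux.
I₃ = I₂ · cos²(50°) = 1212 · 0.4132 = 501 lux.
That is 15.8% of the incident intensity.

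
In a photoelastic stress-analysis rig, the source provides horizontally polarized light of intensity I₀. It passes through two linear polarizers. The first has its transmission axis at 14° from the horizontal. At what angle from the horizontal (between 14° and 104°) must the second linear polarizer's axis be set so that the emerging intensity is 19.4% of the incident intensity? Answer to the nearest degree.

I₁ = I₀ cos²(14° − 0°) = I₀ cos²(14°) = 0.9415 I₀.
Need I₂/I₀ = 0.194, so cos²(θ − 14°) = 0.194 / 0.9415 = 0.2061.
θ − 14° = arccos(√0.2061) = 63.0°, giving θ ≈ 14 + 63.0 = 77.0°.

θ ≈ 77°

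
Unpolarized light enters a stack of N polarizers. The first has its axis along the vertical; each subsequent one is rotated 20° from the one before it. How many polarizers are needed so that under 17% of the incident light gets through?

First polarizer halves the unpolarized light: factor 1/2.
Each further stage multiplies by cos²(20°) = 0.883.
After N polarizers: T = 0.5·0.883^(N−1). Require T < 0.17 ⇒ N−1 > ln(0.17/0.5)/ln(0.883) = 8.67, so N−1 ≥ 9 and N = 10.
Check: N=10 gives T = 0.1632 < 0.17; N=9 gives T = 0.1848.

N = 10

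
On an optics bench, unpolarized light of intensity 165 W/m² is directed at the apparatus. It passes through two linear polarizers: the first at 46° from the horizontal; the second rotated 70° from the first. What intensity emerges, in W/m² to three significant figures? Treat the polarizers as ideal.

I ≈ 9.65 W/m²

Unpolarized light through the first polarizer → I₁ = 165 W/m²/2 = 82.5 W/m², polarized at 46°.
I₂ = I₁ · cos²(70°) = 82.5 · 0.117 = 9.651 W/m².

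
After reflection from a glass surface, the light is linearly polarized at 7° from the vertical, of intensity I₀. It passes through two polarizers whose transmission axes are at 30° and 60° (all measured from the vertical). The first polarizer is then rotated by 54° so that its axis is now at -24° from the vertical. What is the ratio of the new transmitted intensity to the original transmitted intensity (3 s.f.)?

I_new/I_old ≈ 0.0126

Before rotation:
I₁ = I₀ cos²(30° − 7°) = I₀ cos²(23°) = 0.8473 I₀.
I₂ = I₁ cos²(60° − 30°) = 0.8473 I₀ · cos²(30°) = 0.6355 I₀.
After rotation:
I₁ = I₀ cos²(-24° − 7°) = I₀ cos²(31°) = 0.7347 I₀.
I₂ = I₁ cos²(60° + 24°) = 0.7347 I₀ · cos²(84°) = 0.008028 I₀.
Ratio = 0.008028 / 0.6355 = 0.01263.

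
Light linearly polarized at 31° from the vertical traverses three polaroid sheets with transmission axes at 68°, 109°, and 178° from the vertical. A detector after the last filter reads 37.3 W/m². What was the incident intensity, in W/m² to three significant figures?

I₀ ≈ 799 W/m²

I₁ = I₀ cos²(68° − 31°) = I₀ cos²(37°) = 0.6378 I₀.
I₂ = I₁ cos²(109° − 68°) = 0.6378 I₀ · cos²(41°) = 0.3633 I₀.
I₃ = I₂ cos²(178° − 109°) = 0.3633 I₀ · cos²(69°) = 0.04666 I₀.
So 37.3 W/m² = 0.04666 I₀, giving I₀ = 37.3/0.04666 = 799.5 W/m².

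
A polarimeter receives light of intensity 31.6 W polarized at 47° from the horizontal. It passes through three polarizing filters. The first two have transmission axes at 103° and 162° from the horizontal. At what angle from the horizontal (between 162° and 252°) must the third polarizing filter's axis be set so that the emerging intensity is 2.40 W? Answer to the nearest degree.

By Malus's law, I₁ = I₀ cos²(103° − 47°) = I₀ cos²(56°) = 0.3127 I₀.
I₂ = I₁ cos²(162° − 103°) = 0.3127 I₀ · cos²(59°) = 0.08295 I₀.
Target fraction: 2.40 / 31.6 W = 0.07595 of I₀.
Need I₃/I₀ = 0.07595, so cos²(θ − 162°) = 0.07595 / 0.08295 = 0.9156.
θ − 162° = arccos(√0.9156) = 16.9°, giving θ ≈ 162 + 16.9 = 178.9°.

θ ≈ 179°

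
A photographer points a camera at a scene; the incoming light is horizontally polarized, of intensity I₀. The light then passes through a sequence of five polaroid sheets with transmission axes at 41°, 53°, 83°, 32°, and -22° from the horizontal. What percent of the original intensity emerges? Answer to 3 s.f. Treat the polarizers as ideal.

I₁ = I₀ cos²(41° − 0°) = I₀ cos²(41°) = 0.5696 I₀.
I₂ = I₁ cos²(53° − 41°) = 0.5696 I₀ · cos²(12°) = 0.545 I₀.
I₃ = I₂ cos²(83° − 53°) = 0.545 I₀ · cos²(30°) = 0.4087 I₀.
I₄ = I₃ cos²(32° − 83°) = 0.4087 I₀ · cos²(51°) = 0.1619 I₀.
I₅ = I₄ cos²(-22° − 32°) = 0.1619 I₀ · cos²(54°) = 0.05593 I₀.
That is 5.593% of the incident intensity.

≈ 5.59%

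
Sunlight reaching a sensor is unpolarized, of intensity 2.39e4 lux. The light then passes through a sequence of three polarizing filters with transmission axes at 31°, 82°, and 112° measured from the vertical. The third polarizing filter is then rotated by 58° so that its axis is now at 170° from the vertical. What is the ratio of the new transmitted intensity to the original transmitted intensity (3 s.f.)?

I_new/I_old ≈ 0.00162

Before rotation:
Unpolarized light through the first polarizer → I₁ = ½ I₀, now polarized at 31°.
I₂ = I₁ cos²(82° − 31°) = 0.5 I₀ · cos²(51°) = 0.198 I₀.
I₃ = I₂ cos²(112° − 82°) = 0.198 I₀ · cos²(30°) = 0.1485 I₀.
After rotation:
Unpolarized light through the first polarizer → I₁ = ½ I₀, now polarized at 31°.
I₂ = I₁ cos²(82° − 31°) = 0.5 I₀ · cos²(51°) = 0.198 I₀.
I₃ = I₂ cos²(170° − 82°) = 0.198 I₀ · cos²(88°) = 0.0002412 I₀.
Ratio = 0.0002412 / 0.1485 = 0.001624.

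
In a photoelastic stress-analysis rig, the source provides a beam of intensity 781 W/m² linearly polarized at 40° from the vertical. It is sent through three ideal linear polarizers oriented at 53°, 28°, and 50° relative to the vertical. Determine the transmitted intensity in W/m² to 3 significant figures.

I ≈ 524 W/m²

I₁ = 781 W/m² · cos²(13°) = 741.5 W/m².
I₂ = I₁ · cos²(25°) = 741.5 · 0.8214 = 609 W/m².
I₃ = I₂ · cos²(22°) = 609 · 0.8597 = 523.6 W/m².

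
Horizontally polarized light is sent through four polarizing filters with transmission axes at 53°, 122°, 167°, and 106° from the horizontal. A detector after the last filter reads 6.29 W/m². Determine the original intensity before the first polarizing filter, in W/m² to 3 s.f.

By Malus's law, I₁ = I₀ cos²(53° − 0°) = I₀ cos²(53°) = 0.3622 I₀.
I₂ = I₁ cos²(122° − 53°) = 0.3622 I₀ · cos²(69°) = 0.04651 I₀.
I₃ = I₂ cos²(167° − 122°) = 0.04651 I₀ · cos²(45°) = 0.02326 I₀.
I₄ = I₃ cos²(106° − 167°) = 0.02326 I₀ · cos²(61°) = 0.005466 I₀.
So 6.29 W/m² = 0.005466 I₀, giving I₀ = 6.29/0.005466 = 1151 W/m².

I₀ ≈ 1150 W/m²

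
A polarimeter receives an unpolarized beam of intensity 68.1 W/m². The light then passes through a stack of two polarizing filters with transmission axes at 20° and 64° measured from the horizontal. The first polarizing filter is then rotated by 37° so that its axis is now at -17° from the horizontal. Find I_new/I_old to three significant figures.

Before rotation:
Unpolarized light through the first polarizer → I₁ = ½ I₀, now polarized at 20°.
I₂ = I₁ cos²(64° − 20°) = 0.5 I₀ · cos²(44°) = 0.2587 I₀.
After rotation:
Unpolarized light through the first polarizer → I₁ = ½ I₀, now polarized at -17°.
I₂ = I₁ cos²(64° + 17°) = 0.5 I₀ · cos²(81°) = 0.01224 I₀.
Ratio = 0.01224 / 0.2587 = 0.04729.

I_new/I_old ≈ 0.0473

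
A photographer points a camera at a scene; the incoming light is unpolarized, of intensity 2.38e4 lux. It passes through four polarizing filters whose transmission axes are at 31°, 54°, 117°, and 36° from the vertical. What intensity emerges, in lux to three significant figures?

I ≈ 50.9 lux

Unpolarized light through the first polarizer → I₁ = 2.38e4 lux/2 = 1.19e+04 lux, polarized at 31°.
I₂ = I₁ · cos²(23°) = 1.19e+04 · 0.8473 = 1.008e+04 lux.
I₃ = I₂ · cos²(63°) = 1.008e+04 · 0.2061 = 2078 lux.
I₄ = I₃ · cos²(81°) = 2078 · 0.02447 = 50.86 lux.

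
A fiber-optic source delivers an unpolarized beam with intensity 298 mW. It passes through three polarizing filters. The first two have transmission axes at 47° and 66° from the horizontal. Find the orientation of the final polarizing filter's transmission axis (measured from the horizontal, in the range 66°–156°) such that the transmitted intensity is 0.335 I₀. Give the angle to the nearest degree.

θ ≈ 96°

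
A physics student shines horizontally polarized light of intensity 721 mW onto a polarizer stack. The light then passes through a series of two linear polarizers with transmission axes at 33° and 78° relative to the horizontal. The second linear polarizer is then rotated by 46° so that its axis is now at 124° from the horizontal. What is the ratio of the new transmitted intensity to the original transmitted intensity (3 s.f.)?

I_new/I_old ≈ 0.000609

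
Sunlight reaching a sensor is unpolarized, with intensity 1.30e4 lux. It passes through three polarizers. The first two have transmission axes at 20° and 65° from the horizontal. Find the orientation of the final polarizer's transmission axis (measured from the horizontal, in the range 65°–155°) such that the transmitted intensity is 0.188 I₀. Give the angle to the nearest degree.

Unpolarized light through the first polarizer → I₁ = ½ I₀, now polarized at 20°.
I₂ = I₁ cos²(65° − 20°) = 0.5 I₀ · cos²(45°) = 0.25 I₀.
Need I₃/I₀ = 0.188, so cos²(θ − 65°) = 0.188 / 0.25 = 0.752.
θ − 65° = arccos(√0.752) = 29.9°, giving θ ≈ 65 + 29.9 = 94.9°.

θ ≈ 95°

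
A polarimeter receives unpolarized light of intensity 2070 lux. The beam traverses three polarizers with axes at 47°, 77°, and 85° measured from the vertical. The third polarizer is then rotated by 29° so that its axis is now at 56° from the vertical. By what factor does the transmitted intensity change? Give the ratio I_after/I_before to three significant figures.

Before rotation:
Unpolarized light through the first polarizer → I₁ = ½ I₀, now polarized at 47°.
I₂ = I₁ cos²(77° − 47°) = 0.5 I₀ · cos²(30°) = 0.375 I₀.
I₃ = I₂ cos²(85° − 77°) = 0.375 I₀ · cos²(8°) = 0.3677 I₀.
After rotation:
Unpolarized light through the first polarizer → I₁ = ½ I₀, now polarized at 47°.
I₂ = I₁ cos²(77° − 47°) = 0.5 I₀ · cos²(30°) = 0.375 I₀.
I₃ = I₂ cos²(56° − 77°) = 0.375 I₀ · cos²(21°) = 0.3268 I₀.
Ratio = 0.3268 / 0.3677 = 0.8888.

I_new/I_old ≈ 0.889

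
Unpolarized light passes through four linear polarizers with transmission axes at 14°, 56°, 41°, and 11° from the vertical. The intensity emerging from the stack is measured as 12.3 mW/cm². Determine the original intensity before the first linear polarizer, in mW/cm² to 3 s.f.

Unpolarized light through the first polarizer → I₁ = ½ I₀, now polarized at 14°.
I₂ = I₁ cos²(56° − 14°) = 0.5 I₀ · cos²(42°) = 0.2761 I₀.
I₃ = I₂ cos²(41° − 56°) = 0.2761 I₀ · cos²(15°) = 0.2576 I₀.
I₄ = I₃ cos²(11° − 41°) = 0.2576 I₀ · cos²(30°) = 0.1932 I₀.
So 12.3 mW/cm² = 0.1932 I₀, giving I₀ = 12.3/0.1932 = 63.66 mW/cm².

I₀ ≈ 63.7 mW/cm²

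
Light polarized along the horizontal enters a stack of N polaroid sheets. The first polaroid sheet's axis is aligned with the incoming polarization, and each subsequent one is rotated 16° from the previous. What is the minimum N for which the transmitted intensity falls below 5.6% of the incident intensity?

N = 38

First polarizer is aligned with the polarization: full transmission.
Each further stage multiplies by cos²(16°) = 0.924.
After N polarizers: T = 0.924^(N−1). Require T < 0.056 ⇒ N−1 > ln(0.056)/ln(0.924) = 36.48, so N−1 ≥ 37 and N = 38.
Check: N=38 gives T = 0.05374 < 0.056; N=37 gives T = 0.05816.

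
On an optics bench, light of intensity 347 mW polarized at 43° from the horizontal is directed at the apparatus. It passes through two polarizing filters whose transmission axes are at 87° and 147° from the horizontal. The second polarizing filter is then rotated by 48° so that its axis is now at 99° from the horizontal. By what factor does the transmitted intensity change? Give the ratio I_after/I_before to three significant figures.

I_new/I_old ≈ 3.83

Before rotation:
By Malus's law, I₁ = I₀ cos²(87° − 43°) = I₀ cos²(44°) = 0.5174 I₀.
I₂ = I₁ cos²(147° − 87°) = 0.5174 I₀ · cos²(60°) = 0.1294 I₀.
After rotation:
I₁ = I₀ cos²(87° − 43°) = I₀ cos²(44°) = 0.5174 I₀.
I₂ = I₁ cos²(99° − 87°) = 0.5174 I₀ · cos²(12°) = 0.4951 I₀.
Ratio = 0.4951 / 0.1294 = 3.827.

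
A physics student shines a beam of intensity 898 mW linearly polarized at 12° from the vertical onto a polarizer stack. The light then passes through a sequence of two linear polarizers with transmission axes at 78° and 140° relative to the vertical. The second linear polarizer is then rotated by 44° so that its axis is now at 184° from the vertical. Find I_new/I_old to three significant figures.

Before rotation:
I₁ = I₀ cos²(78° − 12°) = I₀ cos²(66°) = 0.1654 I₀.
I₂ = I₁ cos²(140° − 78°) = 0.1654 I₀ · cos²(62°) = 0.03646 I₀.
After rotation:
I₁ = I₀ cos²(78° − 12°) = I₀ cos²(66°) = 0.1654 I₀.
Angle between axes 1 and 2: 74°. I₂ = 0.1654 I₀ · cos²(74°) = 0.01257 I₀.
Ratio = 0.01257 / 0.03646 = 0.3447.

I_new/I_old ≈ 0.345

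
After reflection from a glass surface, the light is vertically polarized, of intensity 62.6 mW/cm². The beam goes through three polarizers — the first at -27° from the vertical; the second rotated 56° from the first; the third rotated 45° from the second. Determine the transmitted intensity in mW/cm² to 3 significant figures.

I₁ = 62.6 mW/cm² · cos²(27°) = 49.7 mW/cm².
I₂ = I₁ · cos²(56°) = 49.7 · 0.3127 = 15.54 mW/cm².
I₃ = I₂ · cos²(45°) = 15.54 · 0.5 = 7.77 mW/cm².

I ≈ 7.77 mW/cm²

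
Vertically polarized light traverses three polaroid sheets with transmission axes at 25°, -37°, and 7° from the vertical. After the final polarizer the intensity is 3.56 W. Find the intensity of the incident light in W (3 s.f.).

I₁ = I₀ cos²(25° − 0°) = I₀ cos²(25°) = 0.8214 I₀.
I₂ = I₁ cos²(-37° − 25°) = 0.8214 I₀ · cos²(62°) = 0.181 I₀.
I₃ = I₂ cos²(7° + 37°) = 0.181 I₀ · cos²(44°) = 0.09368 I₀.
So 3.56 W = 0.09368 I₀, giving I₀ = 3.56/0.09368 = 38 W.

I₀ ≈ 38.0 W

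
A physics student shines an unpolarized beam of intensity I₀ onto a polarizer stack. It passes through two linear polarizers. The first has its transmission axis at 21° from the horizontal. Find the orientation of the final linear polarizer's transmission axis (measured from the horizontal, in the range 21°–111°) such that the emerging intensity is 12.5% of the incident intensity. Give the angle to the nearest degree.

θ ≈ 81°

Unpolarized light through the first polarizer → I₁ = ½ I₀, now polarized at 21°.
Need I₂/I₀ = 0.125, so cos²(θ − 21°) = 0.125 / 0.5 = 0.25.
θ − 21° = arccos(√0.25) = 60.0°, giving θ ≈ 21 + 60.0 = 81.0°.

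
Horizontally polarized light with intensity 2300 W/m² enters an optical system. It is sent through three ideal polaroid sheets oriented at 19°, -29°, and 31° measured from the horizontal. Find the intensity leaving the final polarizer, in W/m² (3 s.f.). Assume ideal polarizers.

By Malus's law, I₁ = 2300 W/m² · cos²(19°) = 2056 W/m².
I₂ = I₁ · cos²(48°) = 2056 · 0.4477 = 920.6 W/m².
I₃ = I₂ · cos²(60°) = 920.6 · 0.25 = 230.2 W/m².

I ≈ 230 W/m²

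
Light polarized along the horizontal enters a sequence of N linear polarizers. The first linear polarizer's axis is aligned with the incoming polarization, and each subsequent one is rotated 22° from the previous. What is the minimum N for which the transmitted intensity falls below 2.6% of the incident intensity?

First polarizer is aligned with the polarization: full transmission.
Each further stage multiplies by cos²(22°) = 0.8597.
After N polarizers: T = 0.8597^(N−1). Require T < 0.026 ⇒ N−1 > ln(0.026)/ln(0.8597) = 24.14, so N−1 ≥ 25 and N = 26.
Check: N=26 gives T = 0.02282 < 0.026; N=25 gives T = 0.02654.

N = 26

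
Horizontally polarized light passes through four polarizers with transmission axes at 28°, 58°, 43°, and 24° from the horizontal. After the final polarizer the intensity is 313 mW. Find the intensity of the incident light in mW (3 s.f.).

I₀ ≈ 642 mW

By Malus's law, I₁ = I₀ cos²(28° − 0°) = I₀ cos²(28°) = 0.7796 I₀.
I₂ = I₁ cos²(58° − 28°) = 0.7796 I₀ · cos²(30°) = 0.5847 I₀.
I₃ = I₂ cos²(43° − 58°) = 0.5847 I₀ · cos²(15°) = 0.5455 I₀.
I₄ = I₃ cos²(24° − 43°) = 0.5455 I₀ · cos²(19°) = 0.4877 I₀.
So 313 mW = 0.4877 I₀, giving I₀ = 313/0.4877 = 641.8 mW.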